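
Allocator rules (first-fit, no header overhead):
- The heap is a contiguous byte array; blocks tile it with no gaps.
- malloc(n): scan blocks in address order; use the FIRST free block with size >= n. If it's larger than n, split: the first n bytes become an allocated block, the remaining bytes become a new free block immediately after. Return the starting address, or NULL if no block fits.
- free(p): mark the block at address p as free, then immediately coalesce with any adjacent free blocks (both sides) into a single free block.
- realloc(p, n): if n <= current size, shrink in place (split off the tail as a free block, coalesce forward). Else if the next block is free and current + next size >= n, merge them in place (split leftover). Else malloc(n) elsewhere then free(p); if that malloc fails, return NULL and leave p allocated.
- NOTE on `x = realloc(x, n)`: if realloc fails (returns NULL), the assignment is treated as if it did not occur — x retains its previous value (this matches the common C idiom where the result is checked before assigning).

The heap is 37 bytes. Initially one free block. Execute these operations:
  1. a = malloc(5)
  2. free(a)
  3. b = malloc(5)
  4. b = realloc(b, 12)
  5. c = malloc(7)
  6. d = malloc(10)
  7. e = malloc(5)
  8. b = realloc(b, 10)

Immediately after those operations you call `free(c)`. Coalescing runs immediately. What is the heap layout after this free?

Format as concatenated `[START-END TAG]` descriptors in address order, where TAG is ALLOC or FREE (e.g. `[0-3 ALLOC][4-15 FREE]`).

Op 1: a = malloc(5) -> a = 0; heap: [0-4 ALLOC][5-36 FREE]
Op 2: free(a) -> (freed a); heap: [0-36 FREE]
Op 3: b = malloc(5) -> b = 0; heap: [0-4 ALLOC][5-36 FREE]
Op 4: b = realloc(b, 12) -> b = 0; heap: [0-11 ALLOC][12-36 FREE]
Op 5: c = malloc(7) -> c = 12; heap: [0-11 ALLOC][12-18 ALLOC][19-36 FREE]
Op 6: d = malloc(10) -> d = 19; heap: [0-11 ALLOC][12-18 ALLOC][19-28 ALLOC][29-36 FREE]
Op 7: e = malloc(5) -> e = 29; heap: [0-11 ALLOC][12-18 ALLOC][19-28 ALLOC][29-33 ALLOC][34-36 FREE]
Op 8: b = realloc(b, 10) -> b = 0; heap: [0-9 ALLOC][10-11 FREE][12-18 ALLOC][19-28 ALLOC][29-33 ALLOC][34-36 FREE]
free(c): c = 12 -> block [12-18 ALLOC]; mark free, coalesce with adjacent free neighbors -> [0-9 ALLOC][10-18 FREE][19-28 ALLOC][29-33 ALLOC][34-36 FREE]

Answer: [0-9 ALLOC][10-18 FREE][19-28 ALLOC][29-33 ALLOC][34-36 FREE]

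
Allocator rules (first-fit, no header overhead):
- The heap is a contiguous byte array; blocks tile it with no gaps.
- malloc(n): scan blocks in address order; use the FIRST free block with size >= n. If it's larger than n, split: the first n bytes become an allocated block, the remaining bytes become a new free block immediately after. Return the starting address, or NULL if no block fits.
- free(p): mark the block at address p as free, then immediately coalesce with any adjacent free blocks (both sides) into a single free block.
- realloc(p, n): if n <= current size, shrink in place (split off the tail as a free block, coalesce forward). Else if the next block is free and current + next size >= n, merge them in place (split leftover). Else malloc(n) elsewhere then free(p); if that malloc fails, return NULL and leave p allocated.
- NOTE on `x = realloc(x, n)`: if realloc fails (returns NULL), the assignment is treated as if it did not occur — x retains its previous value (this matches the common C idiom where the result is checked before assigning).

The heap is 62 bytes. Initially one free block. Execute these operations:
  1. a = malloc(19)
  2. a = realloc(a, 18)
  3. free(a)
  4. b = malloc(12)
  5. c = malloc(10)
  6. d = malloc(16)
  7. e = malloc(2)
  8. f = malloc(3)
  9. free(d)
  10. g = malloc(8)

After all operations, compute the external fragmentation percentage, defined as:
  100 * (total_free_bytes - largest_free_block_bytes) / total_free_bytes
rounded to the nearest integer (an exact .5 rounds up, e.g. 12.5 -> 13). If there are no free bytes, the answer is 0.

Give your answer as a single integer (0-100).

Op 1: a = malloc(19) -> a = 0; heap: [0-18 ALLOC][19-61 FREE]
Op 2: a = realloc(a, 18) -> a = 0; heap: [0-17 ALLOC][18-61 FREE]
Op 3: free(a) -> (freed a); heap: [0-61 FREE]
Op 4: b = malloc(12) -> b = 0; heap: [0-11 ALLOC][12-61 FREE]
Op 5: c = malloc(10) -> c = 12; heap: [0-11 ALLOC][12-21 ALLOC][22-61 FREE]
Op 6: d = malloc(16) -> d = 22; heap: [0-11 ALLOC][12-21 ALLOC][22-37 ALLOC][38-61 FREE]
Op 7: e = malloc(2) -> e = 38; heap: [0-11 ALLOC][12-21 ALLOC][22-37 ALLOC][38-39 ALLOC][40-61 FREE]
Op 8: f = malloc(3) -> f = 40; heap: [0-11 ALLOC][12-21 ALLOC][22-37 ALLOC][38-39 ALLOC][40-42 ALLOC][43-61 FREE]
Op 9: free(d) -> (freed d); heap: [0-11 ALLOC][12-21 ALLOC][22-37 FREE][38-39 ALLOC][40-42 ALLOC][43-61 FREE]
Op 10: g = malloc(8) -> g = 22; heap: [0-11 ALLOC][12-21 ALLOC][22-29 ALLOC][30-37 FREE][38-39 ALLOC][40-42 ALLOC][43-61 FREE]
Free blocks: [8 19] total_free=27 largest=19 -> 100*(27-19)/27 = 800/27 ≈ 29.630 -> rounds to 30

Answer: 30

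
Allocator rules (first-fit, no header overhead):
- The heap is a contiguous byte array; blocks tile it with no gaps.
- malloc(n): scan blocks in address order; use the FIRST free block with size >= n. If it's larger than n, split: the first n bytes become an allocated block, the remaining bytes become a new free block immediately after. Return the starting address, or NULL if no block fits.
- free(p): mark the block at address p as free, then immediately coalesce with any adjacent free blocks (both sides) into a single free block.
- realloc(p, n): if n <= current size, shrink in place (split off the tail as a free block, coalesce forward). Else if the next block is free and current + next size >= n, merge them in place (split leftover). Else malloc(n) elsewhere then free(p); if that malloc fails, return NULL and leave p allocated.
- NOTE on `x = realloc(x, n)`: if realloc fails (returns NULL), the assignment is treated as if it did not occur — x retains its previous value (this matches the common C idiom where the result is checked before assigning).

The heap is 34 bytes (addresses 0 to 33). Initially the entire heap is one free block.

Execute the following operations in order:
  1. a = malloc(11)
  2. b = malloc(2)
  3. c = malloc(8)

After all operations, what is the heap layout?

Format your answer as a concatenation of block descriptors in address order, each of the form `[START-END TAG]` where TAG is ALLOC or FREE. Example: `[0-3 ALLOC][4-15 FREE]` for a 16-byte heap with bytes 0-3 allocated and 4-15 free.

Answer: [0-10 ALLOC][11-12 ALLOC][13-20 ALLOC][21-33 FREE]

Derivation:
Op 1: a = malloc(11) -> a = 0; heap: [0-10 ALLOC][11-33 FREE]
Op 2: b = malloc(2) -> b = 11; heap: [0-10 ALLOC][11-12 ALLOC][13-33 FREE]
Op 3: c = malloc(8) -> c = 13; heap: [0-10 ALLOC][11-12 ALLOC][13-20 ALLOC][21-33 FREE]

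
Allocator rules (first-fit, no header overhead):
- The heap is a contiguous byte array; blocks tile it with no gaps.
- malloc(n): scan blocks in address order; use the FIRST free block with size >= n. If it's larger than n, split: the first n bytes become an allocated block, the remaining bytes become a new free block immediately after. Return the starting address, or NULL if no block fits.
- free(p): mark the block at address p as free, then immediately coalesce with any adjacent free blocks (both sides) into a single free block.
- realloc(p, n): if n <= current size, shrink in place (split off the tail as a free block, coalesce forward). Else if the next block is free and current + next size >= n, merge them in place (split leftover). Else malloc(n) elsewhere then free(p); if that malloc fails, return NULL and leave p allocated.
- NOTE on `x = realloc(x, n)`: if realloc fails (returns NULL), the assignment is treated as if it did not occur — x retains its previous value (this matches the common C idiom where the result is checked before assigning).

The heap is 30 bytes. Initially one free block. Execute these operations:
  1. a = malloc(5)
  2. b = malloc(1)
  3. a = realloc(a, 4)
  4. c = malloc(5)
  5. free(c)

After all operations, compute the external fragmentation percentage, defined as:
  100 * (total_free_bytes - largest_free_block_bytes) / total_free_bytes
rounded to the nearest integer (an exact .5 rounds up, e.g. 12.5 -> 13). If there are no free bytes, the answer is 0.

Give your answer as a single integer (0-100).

Op 1: a = malloc(5) -> a = 0; heap: [0-4 ALLOC][5-29 FREE]
Op 2: b = malloc(1) -> b = 5; heap: [0-4 ALLOC][5-5 ALLOC][6-29 FREE]
Op 3: a = realloc(a, 4) -> a = 0; heap: [0-3 ALLOC][4-4 FREE][5-5 ALLOC][6-29 FREE]
Op 4: c = malloc(5) -> c = 6; heap: [0-3 ALLOC][4-4 FREE][5-5 ALLOC][6-10 ALLOC][11-29 FREE]
Op 5: free(c) -> (freed c); heap: [0-3 ALLOC][4-4 FREE][5-5 ALLOC][6-29 FREE]
Free blocks: [1 24] total_free=25 largest=24 -> 100*(25-24)/25 = 100/25 = 4

Answer: 4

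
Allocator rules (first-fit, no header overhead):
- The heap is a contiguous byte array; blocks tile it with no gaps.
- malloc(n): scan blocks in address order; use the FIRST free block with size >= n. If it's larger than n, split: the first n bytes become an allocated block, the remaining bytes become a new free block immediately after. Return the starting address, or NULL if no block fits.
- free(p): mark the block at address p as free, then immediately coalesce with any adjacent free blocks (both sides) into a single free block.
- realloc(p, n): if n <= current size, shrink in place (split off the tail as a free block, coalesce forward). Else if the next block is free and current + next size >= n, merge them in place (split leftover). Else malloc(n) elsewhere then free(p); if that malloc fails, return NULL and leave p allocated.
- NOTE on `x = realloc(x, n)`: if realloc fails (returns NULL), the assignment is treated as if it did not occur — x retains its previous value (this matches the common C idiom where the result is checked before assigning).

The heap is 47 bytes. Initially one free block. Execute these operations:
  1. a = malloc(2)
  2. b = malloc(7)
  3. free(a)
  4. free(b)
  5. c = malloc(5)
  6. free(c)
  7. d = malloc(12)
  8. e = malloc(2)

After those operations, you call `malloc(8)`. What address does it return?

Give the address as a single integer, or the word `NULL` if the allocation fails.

Answer: 14

Derivation:
Op 1: a = malloc(2) -> a = 0; heap: [0-1 ALLOC][2-46 FREE]
Op 2: b = malloc(7) -> b = 2; heap: [0-1 ALLOC][2-8 ALLOC][9-46 FREE]
Op 3: free(a) -> (freed a); heap: [0-1 FREE][2-8 ALLOC][9-46 FREE]
Op 4: free(b) -> (freed b); heap: [0-46 FREE]
Op 5: c = malloc(5) -> c = 0; heap: [0-4 ALLOC][5-46 FREE]
Op 6: free(c) -> (freed c); heap: [0-46 FREE]
Op 7: d = malloc(12) -> d = 0; heap: [0-11 ALLOC][12-46 FREE]
Op 8: e = malloc(2) -> e = 12; heap: [0-11 ALLOC][12-13 ALLOC][14-46 FREE]
malloc(8): first-fit scan over [0-11 ALLOC][12-13 ALLOC][14-46 FREE] -> 14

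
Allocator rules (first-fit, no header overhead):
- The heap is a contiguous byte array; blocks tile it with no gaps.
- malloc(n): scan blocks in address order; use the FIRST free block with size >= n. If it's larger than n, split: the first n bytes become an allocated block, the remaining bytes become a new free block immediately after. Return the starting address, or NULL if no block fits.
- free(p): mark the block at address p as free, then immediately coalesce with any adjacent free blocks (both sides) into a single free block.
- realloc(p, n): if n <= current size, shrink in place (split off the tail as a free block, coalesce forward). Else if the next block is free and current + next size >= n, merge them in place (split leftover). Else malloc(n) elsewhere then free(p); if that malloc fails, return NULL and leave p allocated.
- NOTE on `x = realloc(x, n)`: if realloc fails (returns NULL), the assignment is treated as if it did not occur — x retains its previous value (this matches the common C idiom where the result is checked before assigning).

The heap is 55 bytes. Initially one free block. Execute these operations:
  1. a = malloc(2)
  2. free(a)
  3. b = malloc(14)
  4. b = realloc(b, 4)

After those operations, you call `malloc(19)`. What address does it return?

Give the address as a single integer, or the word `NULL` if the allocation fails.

Answer: 4

Derivation:
Op 1: a = malloc(2) -> a = 0; heap: [0-1 ALLOC][2-54 FREE]
Op 2: free(a) -> (freed a); heap: [0-54 FREE]
Op 3: b = malloc(14) -> b = 0; heap: [0-13 ALLOC][14-54 FREE]
Op 4: b = realloc(b, 4) -> b = 0; heap: [0-3 ALLOC][4-54 FREE]
malloc(19): first-fit scan over [0-3 ALLOC][4-54 FREE] -> 4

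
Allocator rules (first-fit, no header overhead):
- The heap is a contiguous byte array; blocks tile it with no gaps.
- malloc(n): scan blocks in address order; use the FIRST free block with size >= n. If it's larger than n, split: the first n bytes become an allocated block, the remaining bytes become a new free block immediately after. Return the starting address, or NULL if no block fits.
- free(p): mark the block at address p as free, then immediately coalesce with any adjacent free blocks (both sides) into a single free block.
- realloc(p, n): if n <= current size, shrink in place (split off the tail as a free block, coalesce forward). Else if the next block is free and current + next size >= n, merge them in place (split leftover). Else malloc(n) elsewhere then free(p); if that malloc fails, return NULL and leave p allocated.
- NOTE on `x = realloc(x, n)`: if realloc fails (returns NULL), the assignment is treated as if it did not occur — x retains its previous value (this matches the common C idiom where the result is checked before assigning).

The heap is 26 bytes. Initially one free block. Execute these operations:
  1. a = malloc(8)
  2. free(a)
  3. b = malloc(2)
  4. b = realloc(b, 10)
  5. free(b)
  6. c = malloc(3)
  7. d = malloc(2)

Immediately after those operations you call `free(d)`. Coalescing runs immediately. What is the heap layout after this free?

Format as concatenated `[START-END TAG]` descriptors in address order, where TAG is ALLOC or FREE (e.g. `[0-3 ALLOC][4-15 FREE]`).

Answer: [0-2 ALLOC][3-25 FREE]

Derivation:
Op 1: a = malloc(8) -> a = 0; heap: [0-7 ALLOC][8-25 FREE]
Op 2: free(a) -> (freed a); heap: [0-25 FREE]
Op 3: b = malloc(2) -> b = 0; heap: [0-1 ALLOC][2-25 FREE]
Op 4: b = realloc(b, 10) -> b = 0; heap: [0-9 ALLOC][10-25 FREE]
Op 5: free(b) -> (freed b); heap: [0-25 FREE]
Op 6: c = malloc(3) -> c = 0; heap: [0-2 ALLOC][3-25 FREE]
Op 7: d = malloc(2) -> d = 3; heap: [0-2 ALLOC][3-4 ALLOC][5-25 FREE]
free(d): d = 3 -> block [3-4 ALLOC]; mark free, coalesce with adjacent free neighbors -> [0-2 ALLOC][3-25 FREE]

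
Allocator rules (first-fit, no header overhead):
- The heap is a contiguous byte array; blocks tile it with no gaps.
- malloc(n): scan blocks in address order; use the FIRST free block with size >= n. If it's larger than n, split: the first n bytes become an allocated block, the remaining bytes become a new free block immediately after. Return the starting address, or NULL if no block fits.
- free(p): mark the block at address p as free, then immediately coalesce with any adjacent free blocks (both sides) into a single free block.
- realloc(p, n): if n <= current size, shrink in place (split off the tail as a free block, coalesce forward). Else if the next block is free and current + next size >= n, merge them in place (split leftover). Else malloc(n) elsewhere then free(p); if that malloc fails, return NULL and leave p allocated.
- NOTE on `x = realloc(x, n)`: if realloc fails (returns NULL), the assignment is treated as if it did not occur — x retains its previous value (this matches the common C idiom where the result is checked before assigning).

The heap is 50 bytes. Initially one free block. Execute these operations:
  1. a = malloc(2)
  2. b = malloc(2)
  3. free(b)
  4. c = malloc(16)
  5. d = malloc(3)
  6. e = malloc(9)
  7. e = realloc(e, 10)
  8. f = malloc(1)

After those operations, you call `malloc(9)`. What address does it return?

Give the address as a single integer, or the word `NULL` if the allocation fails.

Op 1: a = malloc(2) -> a = 0; heap: [0-1 ALLOC][2-49 FREE]
Op 2: b = malloc(2) -> b = 2; heap: [0-1 ALLOC][2-3 ALLOC][4-49 FREE]
Op 3: free(b) -> (freed b); heap: [0-1 ALLOC][2-49 FREE]
Op 4: c = malloc(16) -> c = 2; heap: [0-1 ALLOC][2-17 ALLOC][18-49 FREE]
Op 5: d = malloc(3) -> d = 18; heap: [0-1 ALLOC][2-17 ALLOC][18-20 ALLOC][21-49 FREE]
Op 6: e = malloc(9) -> e = 21; heap: [0-1 ALLOC][2-17 ALLOC][18-20 ALLOC][21-29 ALLOC][30-49 FREE]
Op 7: e = realloc(e, 10) -> e = 21; heap: [0-1 ALLOC][2-17 ALLOC][18-20 ALLOC][21-30 ALLOC][31-49 FREE]
Op 8: f = malloc(1) -> f = 31; heap: [0-1 ALLOC][2-17 ALLOC][18-20 ALLOC][21-30 ALLOC][31-31 ALLOC][32-49 FREE]
malloc(9): first-fit scan over [0-1 ALLOC][2-17 ALLOC][18-20 ALLOC][21-30 ALLOC][31-31 ALLOC][32-49 FREE] -> 32

Answer: 32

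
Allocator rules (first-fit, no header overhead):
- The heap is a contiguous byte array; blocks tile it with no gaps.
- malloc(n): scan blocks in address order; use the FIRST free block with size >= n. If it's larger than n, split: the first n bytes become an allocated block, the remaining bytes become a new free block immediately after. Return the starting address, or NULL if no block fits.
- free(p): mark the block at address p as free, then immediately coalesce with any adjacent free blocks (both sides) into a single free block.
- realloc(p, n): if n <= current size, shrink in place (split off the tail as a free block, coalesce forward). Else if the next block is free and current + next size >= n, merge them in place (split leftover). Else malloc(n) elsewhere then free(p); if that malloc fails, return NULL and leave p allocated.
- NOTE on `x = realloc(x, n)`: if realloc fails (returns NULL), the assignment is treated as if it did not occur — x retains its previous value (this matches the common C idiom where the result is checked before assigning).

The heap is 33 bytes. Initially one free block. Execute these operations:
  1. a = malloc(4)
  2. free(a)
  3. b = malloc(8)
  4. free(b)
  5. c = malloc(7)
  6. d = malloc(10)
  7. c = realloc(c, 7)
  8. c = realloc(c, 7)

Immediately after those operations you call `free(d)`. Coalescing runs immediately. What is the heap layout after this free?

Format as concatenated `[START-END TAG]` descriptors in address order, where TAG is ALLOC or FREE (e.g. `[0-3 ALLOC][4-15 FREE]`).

Op 1: a = malloc(4) -> a = 0; heap: [0-3 ALLOC][4-32 FREE]
Op 2: free(a) -> (freed a); heap: [0-32 FREE]
Op 3: b = malloc(8) -> b = 0; heap: [0-7 ALLOC][8-32 FREE]
Op 4: free(b) -> (freed b); heap: [0-32 FREE]
Op 5: c = malloc(7) -> c = 0; heap: [0-6 ALLOC][7-32 FREE]
Op 6: d = malloc(10) -> d = 7; heap: [0-6 ALLOC][7-16 ALLOC][17-32 FREE]
Op 7: c = realloc(c, 7) -> c = 0; heap: [0-6 ALLOC][7-16 ALLOC][17-32 FREE]
Op 8: c = realloc(c, 7) -> c = 0; heap: [0-6 ALLOC][7-16 ALLOC][17-32 FREE]
free(d): d = 7 -> block [7-16 ALLOC]; mark free, coalesce with adjacent free neighbors -> [0-6 ALLOC][7-32 FREE]

Answer: [0-6 ALLOC][7-32 FREE]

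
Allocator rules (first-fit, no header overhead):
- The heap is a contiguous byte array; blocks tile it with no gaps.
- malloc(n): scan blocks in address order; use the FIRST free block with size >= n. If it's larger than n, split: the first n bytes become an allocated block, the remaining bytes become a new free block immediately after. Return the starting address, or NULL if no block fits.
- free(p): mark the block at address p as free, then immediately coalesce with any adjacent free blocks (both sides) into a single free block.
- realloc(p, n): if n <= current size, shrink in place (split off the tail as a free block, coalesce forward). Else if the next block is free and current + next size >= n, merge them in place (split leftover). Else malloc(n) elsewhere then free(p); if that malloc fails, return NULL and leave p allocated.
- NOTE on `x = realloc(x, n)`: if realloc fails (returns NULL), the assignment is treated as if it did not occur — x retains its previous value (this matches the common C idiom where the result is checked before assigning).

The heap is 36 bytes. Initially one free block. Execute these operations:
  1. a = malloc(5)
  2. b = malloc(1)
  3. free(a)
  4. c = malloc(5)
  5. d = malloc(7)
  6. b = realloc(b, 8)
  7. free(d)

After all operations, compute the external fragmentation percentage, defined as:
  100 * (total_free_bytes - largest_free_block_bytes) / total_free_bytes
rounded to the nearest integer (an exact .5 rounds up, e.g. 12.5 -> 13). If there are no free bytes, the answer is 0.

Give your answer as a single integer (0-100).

Answer: 35

Derivation:
Op 1: a = malloc(5) -> a = 0; heap: [0-4 ALLOC][5-35 FREE]
Op 2: b = malloc(1) -> b = 5; heap: [0-4 ALLOC][5-5 ALLOC][6-35 FREE]
Op 3: free(a) -> (freed a); heap: [0-4 FREE][5-5 ALLOC][6-35 FREE]
Op 4: c = malloc(5) -> c = 0; heap: [0-4 ALLOC][5-5 ALLOC][6-35 FREE]
Op 5: d = malloc(7) -> d = 6; heap: [0-4 ALLOC][5-5 ALLOC][6-12 ALLOC][13-35 FREE]
Op 6: b = realloc(b, 8) -> b = 13; heap: [0-4 ALLOC][5-5 FREE][6-12 ALLOC][13-20 ALLOC][21-35 FREE]
Op 7: free(d) -> (freed d); heap: [0-4 ALLOC][5-12 FREE][13-20 ALLOC][21-35 FREE]
Free blocks: [8 15] total_free=23 largest=15 -> 100*(23-15)/23 = 800/23 ≈ 34.783 -> rounds to 35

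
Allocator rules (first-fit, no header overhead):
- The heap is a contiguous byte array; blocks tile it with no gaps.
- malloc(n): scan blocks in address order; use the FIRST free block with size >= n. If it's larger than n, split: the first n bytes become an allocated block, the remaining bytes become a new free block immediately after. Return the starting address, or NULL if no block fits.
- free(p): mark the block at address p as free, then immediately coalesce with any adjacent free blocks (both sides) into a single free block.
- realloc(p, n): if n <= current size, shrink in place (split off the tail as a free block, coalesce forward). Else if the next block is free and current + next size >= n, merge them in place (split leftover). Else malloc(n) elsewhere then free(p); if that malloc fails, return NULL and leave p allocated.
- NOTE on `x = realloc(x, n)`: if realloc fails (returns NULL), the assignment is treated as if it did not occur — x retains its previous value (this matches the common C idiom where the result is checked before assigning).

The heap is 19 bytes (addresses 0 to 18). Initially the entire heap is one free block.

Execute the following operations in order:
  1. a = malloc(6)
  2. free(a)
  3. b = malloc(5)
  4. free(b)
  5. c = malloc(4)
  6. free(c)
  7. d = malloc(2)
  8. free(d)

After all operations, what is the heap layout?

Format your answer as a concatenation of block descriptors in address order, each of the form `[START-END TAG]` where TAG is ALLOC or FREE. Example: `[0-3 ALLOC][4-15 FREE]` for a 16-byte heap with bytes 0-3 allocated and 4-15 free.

Op 1: a = malloc(6) -> a = 0; heap: [0-5 ALLOC][6-18 FREE]
Op 2: free(a) -> (freed a); heap: [0-18 FREE]
Op 3: b = malloc(5) -> b = 0; heap: [0-4 ALLOC][5-18 FREE]
Op 4: free(b) -> (freed b); heap: [0-18 FREE]
Op 5: c = malloc(4) -> c = 0; heap: [0-3 ALLOC][4-18 FREE]
Op 6: free(c) -> (freed c); heap: [0-18 FREE]
Op 7: d = malloc(2) -> d = 0; heap: [0-1 ALLOC][2-18 FREE]
Op 8: free(d) -> (freed d); heap: [0-18 FREE]

Answer: [0-18 FREE]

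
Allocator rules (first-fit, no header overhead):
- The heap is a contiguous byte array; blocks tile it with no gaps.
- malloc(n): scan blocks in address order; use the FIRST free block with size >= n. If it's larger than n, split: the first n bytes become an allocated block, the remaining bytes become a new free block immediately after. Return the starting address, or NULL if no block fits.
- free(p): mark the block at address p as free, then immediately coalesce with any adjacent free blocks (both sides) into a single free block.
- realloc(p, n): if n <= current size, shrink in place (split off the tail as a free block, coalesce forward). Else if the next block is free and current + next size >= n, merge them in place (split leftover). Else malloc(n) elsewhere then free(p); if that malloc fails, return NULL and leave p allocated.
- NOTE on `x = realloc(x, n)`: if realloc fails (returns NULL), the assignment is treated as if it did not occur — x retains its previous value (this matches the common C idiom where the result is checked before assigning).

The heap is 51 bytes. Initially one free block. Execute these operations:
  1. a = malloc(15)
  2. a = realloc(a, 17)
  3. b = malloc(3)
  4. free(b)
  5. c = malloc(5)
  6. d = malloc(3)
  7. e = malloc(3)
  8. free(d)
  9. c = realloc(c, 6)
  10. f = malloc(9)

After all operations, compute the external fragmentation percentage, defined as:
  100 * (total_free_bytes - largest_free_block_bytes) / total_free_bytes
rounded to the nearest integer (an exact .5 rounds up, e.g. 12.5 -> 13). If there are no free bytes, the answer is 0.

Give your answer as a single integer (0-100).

Answer: 13

Derivation:
Op 1: a = malloc(15) -> a = 0; heap: [0-14 ALLOC][15-50 FREE]
Op 2: a = realloc(a, 17) -> a = 0; heap: [0-16 ALLOC][17-50 FREE]
Op 3: b = malloc(3) -> b = 17; heap: [0-16 ALLOC][17-19 ALLOC][20-50 FREE]
Op 4: free(b) -> (freed b); heap: [0-16 ALLOC][17-50 FREE]
Op 5: c = malloc(5) -> c = 17; heap: [0-16 ALLOC][17-21 ALLOC][22-50 FREE]
Op 6: d = malloc(3) -> d = 22; heap: [0-16 ALLOC][17-21 ALLOC][22-24 ALLOC][25-50 FREE]
Op 7: e = malloc(3) -> e = 25; heap: [0-16 ALLOC][17-21 ALLOC][22-24 ALLOC][25-27 ALLOC][28-50 FREE]
Op 8: free(d) -> (freed d); heap: [0-16 ALLOC][17-21 ALLOC][22-24 FREE][25-27 ALLOC][28-50 FREE]
Op 9: c = realloc(c, 6) -> c = 17; heap: [0-16 ALLOC][17-22 ALLOC][23-24 FREE][25-27 ALLOC][28-50 FREE]
Op 10: f = malloc(9) -> f = 28; heap: [0-16 ALLOC][17-22 ALLOC][23-24 FREE][25-27 ALLOC][28-36 ALLOC][37-50 FREE]
Free blocks: [2 14] total_free=16 largest=14 -> 100*(16-14)/16 = 200/16 = 12.5 -> rounds to 13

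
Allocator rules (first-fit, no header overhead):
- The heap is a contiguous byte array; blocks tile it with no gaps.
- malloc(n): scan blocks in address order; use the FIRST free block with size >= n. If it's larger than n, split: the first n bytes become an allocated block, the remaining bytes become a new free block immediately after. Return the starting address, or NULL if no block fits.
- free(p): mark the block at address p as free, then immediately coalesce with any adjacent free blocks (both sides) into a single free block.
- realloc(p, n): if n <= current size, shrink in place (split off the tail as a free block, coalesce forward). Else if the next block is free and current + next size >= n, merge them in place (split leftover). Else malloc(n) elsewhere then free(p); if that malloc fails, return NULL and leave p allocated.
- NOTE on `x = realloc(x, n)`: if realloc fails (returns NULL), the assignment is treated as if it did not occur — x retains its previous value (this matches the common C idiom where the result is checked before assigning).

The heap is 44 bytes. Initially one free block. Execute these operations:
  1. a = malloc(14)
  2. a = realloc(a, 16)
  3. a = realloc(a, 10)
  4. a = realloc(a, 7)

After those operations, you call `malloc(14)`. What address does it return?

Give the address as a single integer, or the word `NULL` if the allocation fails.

Answer: 7

Derivation:
Op 1: a = malloc(14) -> a = 0; heap: [0-13 ALLOC][14-43 FREE]
Op 2: a = realloc(a, 16) -> a = 0; heap: [0-15 ALLOC][16-43 FREE]
Op 3: a = realloc(a, 10) -> a = 0; heap: [0-9 ALLOC][10-43 FREE]
Op 4: a = realloc(a, 7) -> a = 0; heap: [0-6 ALLOC][7-43 FREE]
malloc(14): first-fit scan over [0-6 ALLOC][7-43 FREE] -> 7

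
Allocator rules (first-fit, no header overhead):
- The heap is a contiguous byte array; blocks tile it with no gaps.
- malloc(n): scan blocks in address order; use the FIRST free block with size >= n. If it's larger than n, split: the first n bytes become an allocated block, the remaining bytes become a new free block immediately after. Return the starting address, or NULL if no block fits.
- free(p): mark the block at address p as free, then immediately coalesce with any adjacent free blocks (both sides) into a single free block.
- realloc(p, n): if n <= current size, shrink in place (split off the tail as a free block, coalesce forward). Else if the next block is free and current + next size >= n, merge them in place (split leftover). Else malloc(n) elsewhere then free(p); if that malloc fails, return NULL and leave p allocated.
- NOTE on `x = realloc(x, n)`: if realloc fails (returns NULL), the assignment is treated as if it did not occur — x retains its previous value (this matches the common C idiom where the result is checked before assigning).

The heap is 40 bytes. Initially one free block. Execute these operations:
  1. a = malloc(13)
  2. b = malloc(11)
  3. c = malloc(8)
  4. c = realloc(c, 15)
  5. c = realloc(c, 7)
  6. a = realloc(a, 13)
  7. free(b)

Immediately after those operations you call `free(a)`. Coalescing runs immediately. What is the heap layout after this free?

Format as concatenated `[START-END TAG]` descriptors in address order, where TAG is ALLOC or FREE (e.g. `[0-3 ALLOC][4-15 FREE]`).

Op 1: a = malloc(13) -> a = 0; heap: [0-12 ALLOC][13-39 FREE]
Op 2: b = malloc(11) -> b = 13; heap: [0-12 ALLOC][13-23 ALLOC][24-39 FREE]
Op 3: c = malloc(8) -> c = 24; heap: [0-12 ALLOC][13-23 ALLOC][24-31 ALLOC][32-39 FREE]
Op 4: c = realloc(c, 15) -> c = 24; heap: [0-12 ALLOC][13-23 ALLOC][24-38 ALLOC][39-39 FREE]
Op 5: c = realloc(c, 7) -> c = 24; heap: [0-12 ALLOC][13-23 ALLOC][24-30 ALLOC][31-39 FREE]
Op 6: a = realloc(a, 13) -> a = 0; heap: [0-12 ALLOC][13-23 ALLOC][24-30 ALLOC][31-39 FREE]
Op 7: free(b) -> (freed b); heap: [0-12 ALLOC][13-23 FREE][24-30 ALLOC][31-39 FREE]
free(a): a = 0 -> block [0-12 ALLOC]; mark free, coalesce with adjacent free neighbors -> [0-23 FREE][24-30 ALLOC][31-39 FREE]

Answer: [0-23 FREE][24-30 ALLOC][31-39 FREE]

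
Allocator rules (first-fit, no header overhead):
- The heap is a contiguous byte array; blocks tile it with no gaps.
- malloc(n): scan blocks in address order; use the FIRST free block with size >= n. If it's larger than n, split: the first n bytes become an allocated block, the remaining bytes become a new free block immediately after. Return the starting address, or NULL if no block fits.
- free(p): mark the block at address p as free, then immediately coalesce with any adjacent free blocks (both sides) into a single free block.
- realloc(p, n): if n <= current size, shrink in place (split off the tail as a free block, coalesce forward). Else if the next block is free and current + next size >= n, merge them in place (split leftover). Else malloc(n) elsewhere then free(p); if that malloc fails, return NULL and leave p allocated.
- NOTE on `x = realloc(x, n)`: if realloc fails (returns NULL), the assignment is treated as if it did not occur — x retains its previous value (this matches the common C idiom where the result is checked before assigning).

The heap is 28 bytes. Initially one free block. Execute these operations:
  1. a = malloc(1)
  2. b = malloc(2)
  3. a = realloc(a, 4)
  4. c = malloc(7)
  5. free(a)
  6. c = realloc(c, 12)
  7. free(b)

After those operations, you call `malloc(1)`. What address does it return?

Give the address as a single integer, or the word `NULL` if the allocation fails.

Op 1: a = malloc(1) -> a = 0; heap: [0-0 ALLOC][1-27 FREE]
Op 2: b = malloc(2) -> b = 1; heap: [0-0 ALLOC][1-2 ALLOC][3-27 FREE]
Op 3: a = realloc(a, 4) -> a = 3; heap: [0-0 FREE][1-2 ALLOC][3-6 ALLOC][7-27 FREE]
Op 4: c = malloc(7) -> c = 7; heap: [0-0 FREE][1-2 ALLOC][3-6 ALLOC][7-13 ALLOC][14-27 FREE]
Op 5: free(a) -> (freed a); heap: [0-0 FREE][1-2 ALLOC][3-6 FREE][7-13 ALLOC][14-27 FREE]
Op 6: c = realloc(c, 12) -> c = 7; heap: [0-0 FREE][1-2 ALLOC][3-6 FREE][7-18 ALLOC][19-27 FREE]
Op 7: free(b) -> (freed b); heap: [0-6 FREE][7-18 ALLOC][19-27 FREE]
malloc(1): first-fit scan over [0-6 FREE][7-18 ALLOC][19-27 FREE] -> 0

Answer: 0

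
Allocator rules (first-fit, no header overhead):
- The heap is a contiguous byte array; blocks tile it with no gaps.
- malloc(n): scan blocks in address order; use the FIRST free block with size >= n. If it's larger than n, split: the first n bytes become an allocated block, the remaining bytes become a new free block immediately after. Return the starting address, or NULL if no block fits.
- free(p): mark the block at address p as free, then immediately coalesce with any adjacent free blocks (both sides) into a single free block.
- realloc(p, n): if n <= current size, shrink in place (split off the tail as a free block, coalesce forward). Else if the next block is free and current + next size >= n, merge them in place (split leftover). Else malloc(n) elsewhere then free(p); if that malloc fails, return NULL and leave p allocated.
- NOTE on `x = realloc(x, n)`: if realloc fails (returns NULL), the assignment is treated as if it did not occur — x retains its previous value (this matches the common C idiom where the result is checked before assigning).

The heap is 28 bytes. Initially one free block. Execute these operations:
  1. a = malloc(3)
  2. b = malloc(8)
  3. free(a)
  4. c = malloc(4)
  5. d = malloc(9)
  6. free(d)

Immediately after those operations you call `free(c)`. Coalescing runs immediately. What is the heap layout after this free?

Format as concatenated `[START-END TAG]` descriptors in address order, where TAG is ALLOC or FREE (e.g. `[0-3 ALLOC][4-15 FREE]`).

Op 1: a = malloc(3) -> a = 0; heap: [0-2 ALLOC][3-27 FREE]
Op 2: b = malloc(8) -> b = 3; heap: [0-2 ALLOC][3-10 ALLOC][11-27 FREE]
Op 3: free(a) -> (freed a); heap: [0-2 FREE][3-10 ALLOC][11-27 FREE]
Op 4: c = malloc(4) -> c = 11; heap: [0-2 FREE][3-10 ALLOC][11-14 ALLOC][15-27 FREE]
Op 5: d = malloc(9) -> d = 15; heap: [0-2 FREE][3-10 ALLOC][11-14 ALLOC][15-23 ALLOC][24-27 FREE]
Op 6: free(d) -> (freed d); heap: [0-2 FREE][3-10 ALLOC][11-14 ALLOC][15-27 FREE]
free(c): c = 11 -> block [11-14 ALLOC]; mark free, coalesce with adjacent free neighbors -> [0-2 FREE][3-10 ALLOC][11-27 FREE]

Answer: [0-2 FREE][3-10 ALLOC][11-27 FREE]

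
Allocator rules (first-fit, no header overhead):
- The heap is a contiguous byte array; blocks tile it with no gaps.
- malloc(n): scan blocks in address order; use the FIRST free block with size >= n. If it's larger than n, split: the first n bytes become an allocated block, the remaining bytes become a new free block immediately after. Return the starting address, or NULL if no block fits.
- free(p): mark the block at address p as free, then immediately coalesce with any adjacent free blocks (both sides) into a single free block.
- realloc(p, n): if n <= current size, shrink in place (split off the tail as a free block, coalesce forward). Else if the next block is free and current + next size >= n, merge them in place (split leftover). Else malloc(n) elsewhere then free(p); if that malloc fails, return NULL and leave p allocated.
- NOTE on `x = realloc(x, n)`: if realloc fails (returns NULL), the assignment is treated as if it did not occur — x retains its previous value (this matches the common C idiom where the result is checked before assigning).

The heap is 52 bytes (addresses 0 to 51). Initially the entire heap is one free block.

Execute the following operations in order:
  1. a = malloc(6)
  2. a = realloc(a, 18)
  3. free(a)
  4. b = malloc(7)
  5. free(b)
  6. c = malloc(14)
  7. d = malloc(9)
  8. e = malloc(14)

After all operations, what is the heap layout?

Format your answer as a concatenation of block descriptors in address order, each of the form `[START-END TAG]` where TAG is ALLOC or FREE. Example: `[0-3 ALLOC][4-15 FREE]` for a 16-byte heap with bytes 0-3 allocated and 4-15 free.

Answer: [0-13 ALLOC][14-22 ALLOC][23-36 ALLOC][37-51 FREE]

Derivation:
Op 1: a = malloc(6) -> a = 0; heap: [0-5 ALLOC][6-51 FREE]
Op 2: a = realloc(a, 18) -> a = 0; heap: [0-17 ALLOC][18-51 FREE]
Op 3: free(a) -> (freed a); heap: [0-51 FREE]
Op 4: b = malloc(7) -> b = 0; heap: [0-6 ALLOC][7-51 FREE]
Op 5: free(b) -> (freed b); heap: [0-51 FREE]
Op 6: c = malloc(14) -> c = 0; heap: [0-13 ALLOC][14-51 FREE]
Op 7: d = malloc(9) -> d = 14; heap: [0-13 ALLOC][14-22 ALLOC][23-51 FREE]
Op 8: e = malloc(14) -> e = 23; heap: [0-13 ALLOC][14-22 ALLOC][23-36 ALLOC][37-51 FREE]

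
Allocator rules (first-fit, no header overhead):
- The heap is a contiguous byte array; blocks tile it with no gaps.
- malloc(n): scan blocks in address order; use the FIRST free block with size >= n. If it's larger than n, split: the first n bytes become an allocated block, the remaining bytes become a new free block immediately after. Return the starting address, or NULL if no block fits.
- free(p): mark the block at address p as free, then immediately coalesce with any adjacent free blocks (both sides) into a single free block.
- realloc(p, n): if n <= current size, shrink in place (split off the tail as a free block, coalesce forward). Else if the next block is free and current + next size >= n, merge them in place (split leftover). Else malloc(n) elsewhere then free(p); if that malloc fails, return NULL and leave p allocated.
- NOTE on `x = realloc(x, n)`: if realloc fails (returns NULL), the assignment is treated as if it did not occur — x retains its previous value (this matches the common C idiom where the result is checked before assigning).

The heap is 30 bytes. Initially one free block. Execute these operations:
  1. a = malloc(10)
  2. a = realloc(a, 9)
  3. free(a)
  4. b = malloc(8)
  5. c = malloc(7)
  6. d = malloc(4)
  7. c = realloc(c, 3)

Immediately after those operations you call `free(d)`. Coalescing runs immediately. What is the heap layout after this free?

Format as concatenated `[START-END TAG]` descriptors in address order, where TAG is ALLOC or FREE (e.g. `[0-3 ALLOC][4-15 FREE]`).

Op 1: a = malloc(10) -> a = 0; heap: [0-9 ALLOC][10-29 FREE]
Op 2: a = realloc(a, 9) -> a = 0; heap: [0-8 ALLOC][9-29 FREE]
Op 3: free(a) -> (freed a); heap: [0-29 FREE]
Op 4: b = malloc(8) -> b = 0; heap: [0-7 ALLOC][8-29 FREE]
Op 5: c = malloc(7) -> c = 8; heap: [0-7 ALLOC][8-14 ALLOC][15-29 FREE]
Op 6: d = malloc(4) -> d = 15; heap: [0-7 ALLOC][8-14 ALLOC][15-18 ALLOC][19-29 FREE]
Op 7: c = realloc(c, 3) -> c = 8; heap: [0-7 ALLOC][8-10 ALLOC][11-14 FREE][15-18 ALLOC][19-29 FREE]
free(d): d = 15 -> block [15-18 ALLOC]; mark free, coalesce with adjacent free neighbors -> [0-7 ALLOC][8-10 ALLOC][11-29 FREE]

Answer: [0-7 ALLOC][8-10 ALLOC][11-29 FREE]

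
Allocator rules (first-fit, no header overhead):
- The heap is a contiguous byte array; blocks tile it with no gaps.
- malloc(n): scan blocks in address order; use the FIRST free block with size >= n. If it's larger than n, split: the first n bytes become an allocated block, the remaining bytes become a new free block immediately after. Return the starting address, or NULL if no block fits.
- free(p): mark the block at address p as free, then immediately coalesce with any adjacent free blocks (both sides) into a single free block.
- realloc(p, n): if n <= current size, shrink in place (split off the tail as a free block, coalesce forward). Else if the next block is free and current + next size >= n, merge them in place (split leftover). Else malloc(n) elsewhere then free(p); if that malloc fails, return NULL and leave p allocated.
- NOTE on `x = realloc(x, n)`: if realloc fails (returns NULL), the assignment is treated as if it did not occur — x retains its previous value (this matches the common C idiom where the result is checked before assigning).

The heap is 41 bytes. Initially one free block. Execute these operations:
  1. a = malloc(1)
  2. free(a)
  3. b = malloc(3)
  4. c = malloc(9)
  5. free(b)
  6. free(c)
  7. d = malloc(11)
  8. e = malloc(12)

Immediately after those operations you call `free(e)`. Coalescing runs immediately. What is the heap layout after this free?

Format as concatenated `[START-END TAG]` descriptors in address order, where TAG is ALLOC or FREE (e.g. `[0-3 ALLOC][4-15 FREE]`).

Op 1: a = malloc(1) -> a = 0; heap: [0-0 ALLOC][1-40 FREE]
Op 2: free(a) -> (freed a); heap: [0-40 FREE]
Op 3: b = malloc(3) -> b = 0; heap: [0-2 ALLOC][3-40 FREE]
Op 4: c = malloc(9) -> c = 3; heap: [0-2 ALLOC][3-11 ALLOC][12-40 FREE]
Op 5: free(b) -> (freed b); heap: [0-2 FREE][3-11 ALLOC][12-40 FREE]
Op 6: free(c) -> (freed c); heap: [0-40 FREE]
Op 7: d = malloc(11) -> d = 0; heap: [0-10 ALLOC][11-40 FREE]
Op 8: e = malloc(12) -> e = 11; heap: [0-10 ALLOC][11-22 ALLOC][23-40 FREE]
free(e): e = 11 -> block [11-22 ALLOC]; mark free, coalesce with adjacent free neighbors -> [0-10 ALLOC][11-40 FREE]

Answer: [0-10 ALLOC][11-40 FREE]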